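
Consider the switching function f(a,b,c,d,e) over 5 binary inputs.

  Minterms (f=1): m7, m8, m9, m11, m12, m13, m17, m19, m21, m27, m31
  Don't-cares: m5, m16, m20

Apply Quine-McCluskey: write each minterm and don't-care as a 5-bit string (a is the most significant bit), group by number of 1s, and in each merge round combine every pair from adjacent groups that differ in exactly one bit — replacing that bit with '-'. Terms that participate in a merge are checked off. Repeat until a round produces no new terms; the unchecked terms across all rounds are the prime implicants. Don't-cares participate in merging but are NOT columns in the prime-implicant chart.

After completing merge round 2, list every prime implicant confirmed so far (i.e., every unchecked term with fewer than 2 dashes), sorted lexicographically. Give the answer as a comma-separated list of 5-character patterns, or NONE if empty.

size-2^0 implicants → 00101(✓)  00111(✓)  01000(✓)  01001(✓)  01011(✓)  01100(✓)  01101(✓)  10000(✓)  10001(✓)  10011(✓)  10100(✓)  10101(✓)  11011(✓)  11111(✓)
size-2^1 implicants → -0101  -1011  0-101  001-1  01-00(✓)  01-01(✓)  010-1  0100-(✓)  0110-(✓)  1-011  10-00(✓)  10-01(✓)  100-1  1000-(✓)  1010-(✓)  11-11
size-2^2 implicants → 01-0-  10-0-
Unchecked terms (primes): -0101, -1011, 0-101, 001-1, 01-0-, 010-1, 1-011, 10-0-, 100-1, 11-11

-0101, -1011, 0-101, 001-1, 010-1, 1-011, 100-1, 11-11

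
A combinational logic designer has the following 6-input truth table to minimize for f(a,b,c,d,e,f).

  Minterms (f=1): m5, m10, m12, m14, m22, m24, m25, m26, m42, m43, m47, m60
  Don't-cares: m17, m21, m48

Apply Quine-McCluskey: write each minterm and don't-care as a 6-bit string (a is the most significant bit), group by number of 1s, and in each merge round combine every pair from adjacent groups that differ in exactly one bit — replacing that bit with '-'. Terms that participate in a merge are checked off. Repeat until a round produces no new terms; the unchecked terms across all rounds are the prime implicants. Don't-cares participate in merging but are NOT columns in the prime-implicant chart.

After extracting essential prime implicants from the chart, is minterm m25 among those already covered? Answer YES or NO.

NO

size-2^0 implicants → 000101(✓)  001010(✓)  001100(✓)  001110(✓)  010001(✓)  010101(✓)  010110  011000(✓)  011001(✓)  011010(✓)  101010(✓)  101011(✓)  101111(✓)  110000  111100
size-2^1 implicants → -01010  0-0101  0-1010  001-10  0011-0  01-001  010-01  0110-0  01100-  101-11  10101-
Unchecked terms (primes): -01010, 0-0101, 0-1010, 001-10, 0011-0, 01-001, 010-01, 010110, 0110-0, 01100-, 101-11, 10101-, 110000, 111100
Minterm coverage:
  m5 ⊆ 0-0101 [E]
  m10 ⊆ -01010,0-1010,001-10
  m12 ⊆ 0011-0 [E]
  m14 ⊆ 001-10,0011-0
  m22 ⊆ 010110 [E]
  m24 ⊆ 0110-0,01100-
  m25 ⊆ 01-001,01100-
  m26 ⊆ 0-1010,0110-0
  m42 ⊆ -01010,10101-
  m43 ⊆ 101-11,10101-
  m47 ⊆ 101-11 [E]
  m60 ⊆ 111100 [E]
E = {0-0101, 0011-0, 010110, 101-11, 111100}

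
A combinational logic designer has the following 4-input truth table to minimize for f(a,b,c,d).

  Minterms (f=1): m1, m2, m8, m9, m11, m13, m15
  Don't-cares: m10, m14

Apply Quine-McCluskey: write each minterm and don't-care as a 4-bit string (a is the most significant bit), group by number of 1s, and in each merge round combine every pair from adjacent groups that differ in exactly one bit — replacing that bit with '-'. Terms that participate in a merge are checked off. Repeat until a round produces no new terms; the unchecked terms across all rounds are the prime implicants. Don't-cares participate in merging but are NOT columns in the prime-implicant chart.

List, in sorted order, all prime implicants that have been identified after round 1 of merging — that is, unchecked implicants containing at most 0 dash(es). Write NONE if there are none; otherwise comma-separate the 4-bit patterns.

NONE

size-2^0 implicants → 0001(✓)  0010(✓)  1000(✓)  1001(✓)  1010(✓)  1011(✓)  1101(✓)  1110(✓)  1111(✓)
size-2^1 implicants → -001  -010  1-01(✓)  1-10(✓)  1-11(✓)  10-0(✓)  10-1(✓)  100-(✓)  101-(✓)  11-1(✓)  111-(✓)
size-2^2 implicants → 1--1  1-1-  10--
Unchecked terms (primes): -001, -010, 1--1, 1-1-, 10--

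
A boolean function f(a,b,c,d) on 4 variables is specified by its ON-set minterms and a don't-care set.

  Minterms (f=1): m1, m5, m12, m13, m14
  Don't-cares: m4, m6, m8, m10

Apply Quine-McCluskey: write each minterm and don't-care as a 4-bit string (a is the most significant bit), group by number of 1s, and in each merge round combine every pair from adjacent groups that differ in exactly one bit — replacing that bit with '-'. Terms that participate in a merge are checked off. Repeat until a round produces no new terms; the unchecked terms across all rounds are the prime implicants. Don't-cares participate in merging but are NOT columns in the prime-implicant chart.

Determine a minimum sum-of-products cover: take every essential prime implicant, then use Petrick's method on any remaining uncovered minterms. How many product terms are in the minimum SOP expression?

size-2^0 implicants → 0001(✓)  0100(✓)  0101(✓)  0110(✓)  1000(✓)  1010(✓)  1100(✓)  1101(✓)  1110(✓)
size-2^1 implicants → -100(✓)  -101(✓)  -110(✓)  0-01  01-0(✓)  010-(✓)  1-00(✓)  1-10(✓)  10-0(✓)  11-0(✓)  110-(✓)
size-2^2 implicants → -1-0  -10-  1--0
Unchecked terms (primes): -1-0, -10-, 0-01, 1--0
Minterm coverage:
  m1 ⊆ 0-01 [E]
  m5 ⊆ -10-,0-01
  m12 ⊆ -1-0,-10-,1--0
  m13 ⊆ -10- [E]
  m14 ⊆ -1-0,1--0
E = {-10-, 0-01}
Petrick residual → -1-0
Cover = bd' + bc' + a'c'd  |cover|=3

3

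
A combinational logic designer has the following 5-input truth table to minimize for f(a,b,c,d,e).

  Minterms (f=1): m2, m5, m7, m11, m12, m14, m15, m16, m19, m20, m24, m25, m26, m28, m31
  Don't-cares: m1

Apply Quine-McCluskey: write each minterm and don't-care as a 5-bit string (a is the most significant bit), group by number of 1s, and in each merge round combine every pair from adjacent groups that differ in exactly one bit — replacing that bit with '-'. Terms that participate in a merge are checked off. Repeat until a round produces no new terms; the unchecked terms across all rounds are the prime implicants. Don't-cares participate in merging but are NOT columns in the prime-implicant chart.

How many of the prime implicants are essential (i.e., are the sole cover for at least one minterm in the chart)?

7

size-2^0 implicants → 00001(✓)  00010  00101(✓)  00111(✓)  01011(✓)  01100(✓)  01110(✓)  01111(✓)  10000(✓)  10011  10100(✓)  11000(✓)  11001(✓)  11010(✓)  11100(✓)  11111(✓)
size-2^1 implicants → -1100  -1111  0-111  00-01  001-1  01-11  011-0  0111-  1-000(✓)  1-100(✓)  10-00(✓)  11-00(✓)  110-0  1100-
size-2^2 implicants → 1--00
Unchecked terms (primes): -1100, -1111, 0-111, 00-01, 00010, 001-1, 01-11, 011-0, 0111-, 1--00, 10011, 110-0, 1100-
Minterm coverage:
  m2 ⊆ 00010 [E]
  m5 ⊆ 00-01,001-1
  m7 ⊆ 0-111,001-1
  m11 ⊆ 01-11 [E]
  m12 ⊆ -1100,011-0
  m14 ⊆ 011-0,0111-
  m15 ⊆ -1111,0-111,01-11,0111-
  m16 ⊆ 1--00 [E]
  m19 ⊆ 10011 [E]
  m20 ⊆ 1--00 [E]
  m24 ⊆ 1--00,110-0,1100-
  m25 ⊆ 1100- [E]
  m26 ⊆ 110-0 [E]
  m28 ⊆ -1100,1--00
  m31 ⊆ -1111 [E]
E = {-1111, 00010, 01-11, 1--00, 10011, 110-0, 1100-}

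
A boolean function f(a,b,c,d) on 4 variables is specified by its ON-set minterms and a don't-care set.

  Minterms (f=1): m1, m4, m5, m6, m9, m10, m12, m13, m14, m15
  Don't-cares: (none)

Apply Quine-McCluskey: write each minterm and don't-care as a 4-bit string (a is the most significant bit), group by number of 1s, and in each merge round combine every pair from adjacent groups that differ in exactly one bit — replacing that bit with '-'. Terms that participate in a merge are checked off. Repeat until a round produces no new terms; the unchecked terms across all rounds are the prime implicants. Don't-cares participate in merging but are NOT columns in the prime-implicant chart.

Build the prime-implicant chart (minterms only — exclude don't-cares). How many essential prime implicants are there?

size-2^0 implicants → 0001(✓)  0100(✓)  0101(✓)  0110(✓)  1001(✓)  1010(✓)  1100(✓)  1101(✓)  1110(✓)  1111(✓)
size-2^1 implicants → -001(✓)  -100(✓)  -101(✓)  -110(✓)  0-01(✓)  01-0(✓)  010-(✓)  1-01(✓)  1-10  11-0(✓)  11-1(✓)  110-(✓)  111-(✓)
size-2^2 implicants → --01  -1-0  -10-  11--
Unchecked terms (primes): --01, -1-0, -10-, 1-10, 11--
Minterm coverage:
  m1 ⊆ --01 [E]
  m4 ⊆ -1-0,-10-
  m5 ⊆ --01,-10-
  m6 ⊆ -1-0 [E]
  m9 ⊆ --01 [E]
  m10 ⊆ 1-10 [E]
  m12 ⊆ -1-0,-10-,11--
  m13 ⊆ --01,-10-,11--
  m14 ⊆ -1-0,1-10,11--
  m15 ⊆ 11-- [E]
E = {--01, -1-0, 1-10, 11--}

4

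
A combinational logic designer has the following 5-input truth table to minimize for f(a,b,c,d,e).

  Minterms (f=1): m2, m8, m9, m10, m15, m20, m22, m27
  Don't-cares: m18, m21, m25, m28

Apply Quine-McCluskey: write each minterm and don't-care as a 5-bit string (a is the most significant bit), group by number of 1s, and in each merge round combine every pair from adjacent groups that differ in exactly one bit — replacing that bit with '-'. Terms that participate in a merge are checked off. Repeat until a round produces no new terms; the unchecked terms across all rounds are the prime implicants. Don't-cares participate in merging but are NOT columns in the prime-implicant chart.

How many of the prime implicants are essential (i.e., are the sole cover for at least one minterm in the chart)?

2

Round 0: 00010✓ 01000✓ 01001✓ 01010✓ 01111 10010✓ 10100✓ 10101✓ 10110✓ 11001✓ 11011✓ 11100✓
Round 1: -0010 -1001 0-010 010-0 0100- 1-100 10-10 101-0 1010- 110-1
PIs = {-0010, -1001, 0-010, 010-0, 0100-, 01111, 1-100, 10-10, 101-0, 1010-, 110-1}
Coverage chart:
  m2: -0010,0-010
  m8: 010-0,0100-
  m9: -1001,0100-
  m10: 0-010,010-0
  m15: 01111 ←essential
  m20: 1-100,101-0,1010-
  m22: 10-10,101-0
  m27: 110-1 ←essential
Essential: 01111, 110-1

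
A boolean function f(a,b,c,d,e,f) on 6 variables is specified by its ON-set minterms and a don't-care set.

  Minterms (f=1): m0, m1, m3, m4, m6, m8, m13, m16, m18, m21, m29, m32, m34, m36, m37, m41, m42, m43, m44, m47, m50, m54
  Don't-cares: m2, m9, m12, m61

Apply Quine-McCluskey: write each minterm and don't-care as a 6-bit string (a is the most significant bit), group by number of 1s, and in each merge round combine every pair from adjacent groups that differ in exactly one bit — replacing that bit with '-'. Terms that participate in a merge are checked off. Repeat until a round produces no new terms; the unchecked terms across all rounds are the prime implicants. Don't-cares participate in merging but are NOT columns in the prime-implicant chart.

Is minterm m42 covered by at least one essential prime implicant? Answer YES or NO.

Round 0: 000000✓ 000001✓ 000010✓ 000011✓ 000100✓ 000110✓ 001000✓ 001001✓ 001100✓ 001101✓ 010000✓ 010010✓ 010101✓ 011101✓ 100000✓ 100010✓ 100100✓ 100101✓ 101001✓ 101010✓ 101011✓ 101100✓ 101111✓ 110010✓ 110110✓ 111101✓
Round 1: -00000✓ -00010✓ -00100✓ -01001 -01100✓ -10010✓ -11101 0-0000✓ 0-0010✓ 0-1101 00-000✓ 00-001✓ 00-100✓ 000-00✓ 000-10✓ 0000-0✓ 0000-1✓ 00000-✓ 00001-✓ 0001-0✓ 001-00✓ 001-01✓ 00100-✓ 00110-✓ 01-101 0100-0✓ 1-0010✓ 10-010 10-100✓ 100-00✓ 1000-0✓ 10010- 101-11 1010-1 10101- 110-10
Round 2: --0010 -0-100 -00-00 -000-0 0-00-0 00--00 00-00- 000--0 0000-- 001-0-
PIs = {--0010, -0-100, -00-00, -000-0, -01001, -11101, 0-00-0, 0-1101, 00--00, 00-00-, 000--0, 0000--, 001-0-, 01-101, 10-010, 10010-, 101-11, 1010-1, 10101-, 110-10}
Coverage chart:
  m0: -00-00,-000-0,0-00-0,00--00,00-00-,000--0,0000--
  m1: 00-00-,0000--
  m3: 0000-- ←essential
  m4: -0-100,-00-00,00--00,000--0
  m6: 000--0 ←essential
  m8: 00--00,00-00-,001-0-
  m13: 0-1101,001-0-
  m16: 0-00-0 ←essential
  m18: --0010,0-00-0
  m21: 01-101 ←essential
  m29: -11101,0-1101,01-101
  m32: -00-00,-000-0
  m34: --0010,-000-0,10-010
  m36: -0-100,-00-00,10010-
  m37: 10010- ←essential
  m41: -01001,1010-1
  m42: 10-010,10101-
  m43: 101-11,1010-1,10101-
  m44: -0-100 ←essential
  m47: 101-11 ←essential
  m50: --0010,110-10
  m54: 110-10 ←essential
Essential: -0-100, 0-00-0, 000--0, 0000--, 01-101, 10010-, 101-11, 110-10

NO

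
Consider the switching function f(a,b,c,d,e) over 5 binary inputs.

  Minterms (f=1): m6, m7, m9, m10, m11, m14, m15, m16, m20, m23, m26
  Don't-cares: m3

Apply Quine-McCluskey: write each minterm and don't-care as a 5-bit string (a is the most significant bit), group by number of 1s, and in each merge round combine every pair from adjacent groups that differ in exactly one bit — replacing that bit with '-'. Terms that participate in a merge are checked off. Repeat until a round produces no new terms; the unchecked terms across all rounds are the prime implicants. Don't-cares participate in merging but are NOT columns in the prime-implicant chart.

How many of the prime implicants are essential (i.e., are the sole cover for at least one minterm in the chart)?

5

Round 0: 00011✓ 00110✓ 00111✓ 01001✓ 01010✓ 01011✓ 01110✓ 01111✓ 10000✓ 10100✓ 10111✓ 11010✓
Round 1: -0111 -1010 0-011✓ 0-110✓ 0-111✓ 00-11✓ 0011-✓ 01-10✓ 01-11✓ 010-1 0101-✓ 0111-✓ 10-00
Round 2: 0--11 0-11- 01-1-
PIs = {-0111, -1010, 0--11, 0-11-, 01-1-, 010-1, 10-00}
Coverage chart:
  m6: 0-11- ←essential
  m7: -0111,0--11,0-11-
  m9: 010-1 ←essential
  m10: -1010,01-1-
  m11: 0--11,01-1-,010-1
  m14: 0-11-,01-1-
  m15: 0--11,0-11-,01-1-
  m16: 10-00 ←essential
  m20: 10-00 ←essential
  m23: -0111 ←essential
  m26: -1010 ←essential
Essential: -0111, -1010, 0-11-, 010-1, 10-00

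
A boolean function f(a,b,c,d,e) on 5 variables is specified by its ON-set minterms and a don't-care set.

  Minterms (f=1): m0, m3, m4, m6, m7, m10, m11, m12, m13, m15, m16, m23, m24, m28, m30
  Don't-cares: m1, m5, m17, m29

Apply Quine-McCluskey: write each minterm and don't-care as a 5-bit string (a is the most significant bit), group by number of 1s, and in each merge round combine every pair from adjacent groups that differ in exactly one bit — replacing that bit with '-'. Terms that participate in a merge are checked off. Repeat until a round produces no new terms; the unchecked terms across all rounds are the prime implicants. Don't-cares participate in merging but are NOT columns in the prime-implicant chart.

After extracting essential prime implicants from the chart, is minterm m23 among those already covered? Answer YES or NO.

YES

[col 0] 00000*, 00001*, 00011*, 00100*, 00101*, 00110*, 00111*, 01010*, 01011*, 01100*, 01101*, 01111*, 10000*, 10001*, 10111*, 11000*, 11100*, 11101*, 11110*
[col 1] -0000*, -0001*, -0111, -1100*, -1101*, 0-011*, 0-100*, 0-101*, 0-111*, 00-00*, 00-01*, 00-11*, 000-1*, 0000-*, 001-0*, 001-1*, 0010-*, 0011-*, 01-11*, 0101-, 011-1*, 0110-*, 1-000, 1000-*, 11-00, 111-0, 1110-*
[col 2] -000-, -110-, 0--11, 0-1-1, 0-10-, 00--1, 00-0-, 001--
Prime implicants: -000-, -0111, -110-, 0--11, 0-1-1, 0-10-, 00--1, 00-0-, 001--, 0101-, 1-000, 11-00, 111-0
PI chart (minterm → PIs covering it):
  0 | -000-,00-0-
  3 | 0--11,00--1
  4 | 0-10-,00-0-,001--
  6 | 001--  (sole → essential)
  7 | -0111,0--11,0-1-1,00--1,001--
  10 | 0101-  (sole → essential)
  11 | 0--11,0101-
  12 | -110-,0-10-
  13 | -110-,0-1-1,0-10-
  15 | 0--11,0-1-1
  16 | -000-,1-000
  23 | -0111  (sole → essential)
  24 | 1-000,11-00
  28 | -110-,11-00,111-0
  30 | 111-0  (sole → essential)
Essential prime implicants: -0111, 001--, 0101-, 111-0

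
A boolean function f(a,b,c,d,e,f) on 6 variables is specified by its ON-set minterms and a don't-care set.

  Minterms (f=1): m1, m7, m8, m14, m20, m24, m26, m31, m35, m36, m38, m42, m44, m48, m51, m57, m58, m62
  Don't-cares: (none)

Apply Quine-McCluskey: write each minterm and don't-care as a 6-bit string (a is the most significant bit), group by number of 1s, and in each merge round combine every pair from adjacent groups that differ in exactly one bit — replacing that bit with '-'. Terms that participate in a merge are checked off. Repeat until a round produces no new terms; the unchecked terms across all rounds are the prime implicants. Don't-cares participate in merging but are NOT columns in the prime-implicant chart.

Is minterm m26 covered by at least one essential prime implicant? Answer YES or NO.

NO

[col 0] 000001, 000111, 001000*, 001110, 010100, 011000*, 011010*, 011111, 100011*, 100100*, 100110*, 101010*, 101100*, 110000, 110011*, 111001, 111010*, 111110*
[col 1] -11010, 0-1000, 0110-0, 1-0011, 1-1010, 10-100, 1001-0, 111-10
Prime implicants: -11010, 0-1000, 000001, 000111, 001110, 010100, 0110-0, 011111, 1-0011, 1-1010, 10-100, 1001-0, 110000, 111-10, 111001
PI chart (minterm → PIs covering it):
  1 | 000001  (sole → essential)
  7 | 000111  (sole → essential)
  8 | 0-1000  (sole → essential)
  14 | 001110  (sole → essential)
  20 | 010100  (sole → essential)
  24 | 0-1000,0110-0
  26 | -11010,0110-0
  31 | 011111  (sole → essential)
  35 | 1-0011  (sole → essential)
  36 | 10-100,1001-0
  38 | 1001-0  (sole → essential)
  42 | 1-1010  (sole → essential)
  44 | 10-100  (sole → essential)
  48 | 110000  (sole → essential)
  51 | 1-0011  (sole → essential)
  57 | 111001  (sole → essential)
  58 | -11010,1-1010,111-10
  62 | 111-10  (sole → essential)
Essential prime implicants: 0-1000, 000001, 000111, 001110, 010100, 011111, 1-0011, 1-1010, 10-100, 1001-0, 110000, 111-10, 111001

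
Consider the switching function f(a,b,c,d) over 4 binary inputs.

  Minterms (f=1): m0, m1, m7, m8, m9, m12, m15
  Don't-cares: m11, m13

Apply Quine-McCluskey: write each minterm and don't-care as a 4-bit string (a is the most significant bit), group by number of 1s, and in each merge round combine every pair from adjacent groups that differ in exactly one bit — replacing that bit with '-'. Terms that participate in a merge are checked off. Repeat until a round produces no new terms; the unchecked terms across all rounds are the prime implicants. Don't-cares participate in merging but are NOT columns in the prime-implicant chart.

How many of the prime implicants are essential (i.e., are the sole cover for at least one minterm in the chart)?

3

[col 0] 0000*, 0001*, 0111*, 1000*, 1001*, 1011*, 1100*, 1101*, 1111*
[col 1] -000*, -001*, -111, 000-*, 1-00*, 1-01*, 1-11*, 10-1*, 100-*, 11-1*, 110-*
[col 2] -00-, 1--1, 1-0-
Prime implicants: -00-, -111, 1--1, 1-0-
PI chart (minterm → PIs covering it):
  0 | -00-  (sole → essential)
  1 | -00-  (sole → essential)
  7 | -111  (sole → essential)
  8 | -00-,1-0-
  9 | -00-,1--1,1-0-
  12 | 1-0-  (sole → essential)
  15 | -111,1--1
Essential prime implicants: -00-, -111, 1-0-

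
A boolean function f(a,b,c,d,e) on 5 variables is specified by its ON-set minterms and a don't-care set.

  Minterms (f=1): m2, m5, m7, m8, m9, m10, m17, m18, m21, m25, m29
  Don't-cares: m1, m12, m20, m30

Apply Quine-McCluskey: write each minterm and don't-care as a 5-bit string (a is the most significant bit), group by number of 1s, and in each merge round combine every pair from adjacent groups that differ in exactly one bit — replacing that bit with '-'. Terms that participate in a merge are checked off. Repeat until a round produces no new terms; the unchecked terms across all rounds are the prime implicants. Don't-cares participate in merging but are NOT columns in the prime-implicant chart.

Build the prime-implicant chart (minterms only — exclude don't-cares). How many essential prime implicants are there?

size-2^0 implicants → 00001(✓)  00010(✓)  00101(✓)  00111(✓)  01000(✓)  01001(✓)  01010(✓)  01100(✓)  10001(✓)  10010(✓)  10100(✓)  10101(✓)  11001(✓)  11101(✓)  11110
size-2^1 implicants → -0001(✓)  -0010  -0101(✓)  -1001(✓)  0-001(✓)  0-010  00-01(✓)  001-1  01-00  010-0  0100-  1-001(✓)  1-101(✓)  10-01(✓)  1010-  11-01(✓)
size-2^2 implicants → --001  -0-01  1--01
Unchecked terms (primes): --001, -0-01, -0010, 0-010, 001-1, 01-00, 010-0, 0100-, 1--01, 1010-, 11110
Minterm coverage:
  m2 ⊆ -0010,0-010
  m5 ⊆ -0-01,001-1
  m7 ⊆ 001-1 [E]
  m8 ⊆ 01-00,010-0,0100-
  m9 ⊆ --001,0100-
  m10 ⊆ 0-010,010-0
  m17 ⊆ --001,-0-01,1--01
  m18 ⊆ -0010 [E]
  m21 ⊆ -0-01,1--01,1010-
  m25 ⊆ --001,1--01
  m29 ⊆ 1--01 [E]
E = {-0010, 001-1, 1--01}

3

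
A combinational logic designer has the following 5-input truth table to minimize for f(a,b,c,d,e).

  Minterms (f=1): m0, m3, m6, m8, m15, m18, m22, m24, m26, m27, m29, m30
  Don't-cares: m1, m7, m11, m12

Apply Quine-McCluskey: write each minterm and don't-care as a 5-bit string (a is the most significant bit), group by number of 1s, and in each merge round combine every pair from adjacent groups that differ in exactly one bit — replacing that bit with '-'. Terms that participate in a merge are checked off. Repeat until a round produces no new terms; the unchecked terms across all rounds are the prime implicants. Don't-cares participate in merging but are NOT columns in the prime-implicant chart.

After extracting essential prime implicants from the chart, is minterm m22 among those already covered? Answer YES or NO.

size-2^0 implicants → 00000(✓)  00001(✓)  00011(✓)  00110(✓)  00111(✓)  01000(✓)  01011(✓)  01100(✓)  01111(✓)  10010(✓)  10110(✓)  11000(✓)  11010(✓)  11011(✓)  11101  11110(✓)
size-2^1 implicants → -0110  -1000  -1011  0-000  0-011(✓)  0-111(✓)  00-11(✓)  000-1  0000-  0011-  01-00  01-11(✓)  1-010(✓)  1-110(✓)  10-10(✓)  11-10(✓)  110-0  1101-
size-2^2 implicants → 0--11  1--10
Unchecked terms (primes): -0110, -1000, -1011, 0--11, 0-000, 000-1, 0000-, 0011-, 01-00, 1--10, 110-0, 1101-, 11101
Minterm coverage:
  m0 ⊆ 0-000,0000-
  m3 ⊆ 0--11,000-1
  m6 ⊆ -0110,0011-
  m8 ⊆ -1000,0-000,01-00
  m15 ⊆ 0--11 [E]
  m18 ⊆ 1--10 [E]
  m22 ⊆ -0110,1--10
  m24 ⊆ -1000,110-0
  m26 ⊆ 1--10,110-0,1101-
  m27 ⊆ -1011,1101-
  m29 ⊆ 11101 [E]
  m30 ⊆ 1--10 [E]
E = {0--11, 1--10, 11101}

YES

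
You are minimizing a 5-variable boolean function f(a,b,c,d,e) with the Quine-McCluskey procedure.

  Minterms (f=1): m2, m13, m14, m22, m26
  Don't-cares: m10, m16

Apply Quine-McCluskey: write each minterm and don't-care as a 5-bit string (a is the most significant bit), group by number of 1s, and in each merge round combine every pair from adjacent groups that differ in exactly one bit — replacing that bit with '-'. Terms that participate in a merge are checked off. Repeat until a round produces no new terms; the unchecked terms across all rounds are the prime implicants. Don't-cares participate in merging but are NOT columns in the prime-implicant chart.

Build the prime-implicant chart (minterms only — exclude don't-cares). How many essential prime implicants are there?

[col 0] 00010*, 01010*, 01101, 01110*, 10000, 10110, 11010*
[col 1] -1010, 0-010, 01-10
Prime implicants: -1010, 0-010, 01-10, 01101, 10000, 10110
PI chart (minterm → PIs covering it):
  2 | 0-010  (sole → essential)
  13 | 01101  (sole → essential)
  14 | 01-10  (sole → essential)
  22 | 10110  (sole → essential)
  26 | -1010  (sole → essential)
Essential prime implicants: -1010, 0-010, 01-10, 01101, 10110

5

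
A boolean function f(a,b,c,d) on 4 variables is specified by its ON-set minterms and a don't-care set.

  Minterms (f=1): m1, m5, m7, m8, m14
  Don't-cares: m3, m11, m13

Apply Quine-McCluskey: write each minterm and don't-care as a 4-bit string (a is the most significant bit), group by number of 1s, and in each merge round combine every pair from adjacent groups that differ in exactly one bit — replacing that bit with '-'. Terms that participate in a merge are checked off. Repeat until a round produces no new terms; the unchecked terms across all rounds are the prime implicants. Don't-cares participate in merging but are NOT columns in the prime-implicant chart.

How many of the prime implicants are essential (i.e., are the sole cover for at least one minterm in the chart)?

Round 0: 0001✓ 0011✓ 0101✓ 0111✓ 1000 1011✓ 1101✓ 1110
Round 1: -011 -101 0-01✓ 0-11✓ 00-1✓ 01-1✓
Round 2: 0--1
PIs = {-011, -101, 0--1, 1000, 1110}
Coverage chart:
  m1: 0--1 ←essential
  m5: -101,0--1
  m7: 0--1 ←essential
  m8: 1000 ←essential
  m14: 1110 ←essential
Essential: 0--1, 1000, 1110

3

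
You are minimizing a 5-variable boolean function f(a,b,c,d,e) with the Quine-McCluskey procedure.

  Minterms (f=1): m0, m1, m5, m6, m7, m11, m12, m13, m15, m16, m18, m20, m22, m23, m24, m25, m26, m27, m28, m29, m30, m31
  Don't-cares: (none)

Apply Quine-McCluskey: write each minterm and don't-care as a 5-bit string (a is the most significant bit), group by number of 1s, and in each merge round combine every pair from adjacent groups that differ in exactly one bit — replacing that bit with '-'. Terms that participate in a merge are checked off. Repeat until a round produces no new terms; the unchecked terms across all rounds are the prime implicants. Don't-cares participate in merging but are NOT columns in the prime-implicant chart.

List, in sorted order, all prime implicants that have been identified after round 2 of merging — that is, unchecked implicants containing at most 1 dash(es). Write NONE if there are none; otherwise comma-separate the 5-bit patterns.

-0000, 00-01, 0000-

[col 0] 00000*, 00001*, 00101*, 00110*, 00111*, 01011*, 01100*, 01101*, 01111*, 10000*, 10010*, 10100*, 10110*, 10111*, 11000*, 11001*, 11010*, 11011*, 11100*, 11101*, 11110*, 11111*
[col 1] -0000, -0110*, -0111*, -1011*, -1100*, -1101*, -1111*, 0-101*, 0-111*, 00-01, 0000-, 001-1*, 0011-*, 01-11*, 011-1*, 0110-*, 1-000*, 1-010*, 1-100*, 1-110*, 1-111*, 10-00*, 10-10*, 100-0*, 101-0*, 1011-*, 11-00*, 11-01*, 11-10*, 11-11*, 110-0*, 110-1*, 1100-*, 1101-*, 111-0*, 111-1*, 1110-*, 1111-*
[col 2] --111, -011-, -1-11, -11-1, -110-, 0-1-1, 1--00*, 1--10*, 1-0-0*, 1-1-0*, 1-11-, 10--0*, 11--0*, 11--1*, 11-0-*, 11-1-*, 110--*, 111--*
[col 3] 1---0, 11---
Prime implicants: --111, -0000, -011-, -1-11, -11-1, -110-, 0-1-1, 00-01, 0000-, 1---0, 1-11-, 11---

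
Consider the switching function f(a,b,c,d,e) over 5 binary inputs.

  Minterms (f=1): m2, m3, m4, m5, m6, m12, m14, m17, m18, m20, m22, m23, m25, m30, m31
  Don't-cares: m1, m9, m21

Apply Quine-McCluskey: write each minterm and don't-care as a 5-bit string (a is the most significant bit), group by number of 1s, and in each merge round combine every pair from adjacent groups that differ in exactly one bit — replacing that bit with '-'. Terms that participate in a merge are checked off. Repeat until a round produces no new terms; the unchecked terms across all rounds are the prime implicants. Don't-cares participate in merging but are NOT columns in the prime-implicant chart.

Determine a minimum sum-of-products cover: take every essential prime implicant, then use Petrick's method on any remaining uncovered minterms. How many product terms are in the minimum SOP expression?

[col 0] 00001*, 00010*, 00011*, 00100*, 00101*, 00110*, 01001*, 01100*, 01110*, 10001*, 10010*, 10100*, 10101*, 10110*, 10111*, 11001*, 11110*, 11111*
[col 1] -0001*, -0010*, -0100*, -0101*, -0110*, -1001*, -1110*, 0-001*, 0-100*, 0-110*, 00-01*, 00-10*, 000-1, 0001-, 001-0*, 0010-*, 011-0*, 1-001*, 1-110*, 1-111*, 10-01*, 10-10*, 101-0*, 101-1*, 1010-*, 1011-*, 1111-*
[col 2] --001, --110, -0-01, -0-10, -01-0, -010-, 0-1-0, 1-11-, 101--
Prime implicants: --001, --110, -0-01, -0-10, -01-0, -010-, 0-1-0, 000-1, 0001-, 1-11-, 101--
PI chart (minterm → PIs covering it):
  2 | -0-10,0001-
  3 | 000-1,0001-
  4 | -01-0,-010-,0-1-0
  5 | -0-01,-010-
  6 | --110,-0-10,-01-0,0-1-0
  12 | 0-1-0  (sole → essential)
  14 | --110,0-1-0
  17 | --001,-0-01
  18 | -0-10  (sole → essential)
  20 | -01-0,-010-,101--
  22 | --110,-0-10,-01-0,1-11-,101--
  23 | 1-11-,101--
  25 | --001  (sole → essential)
  30 | --110,1-11-
  31 | 1-11-  (sole → essential)
Essential prime implicants: --001, -0-10, 0-1-0, 1-11-
Petrick residual → -010-, 000-1
Minimum SOP uses 6 PIs: c'd'e + b'de' + b'cd' + a'ce' + a'b'c'e + acd

6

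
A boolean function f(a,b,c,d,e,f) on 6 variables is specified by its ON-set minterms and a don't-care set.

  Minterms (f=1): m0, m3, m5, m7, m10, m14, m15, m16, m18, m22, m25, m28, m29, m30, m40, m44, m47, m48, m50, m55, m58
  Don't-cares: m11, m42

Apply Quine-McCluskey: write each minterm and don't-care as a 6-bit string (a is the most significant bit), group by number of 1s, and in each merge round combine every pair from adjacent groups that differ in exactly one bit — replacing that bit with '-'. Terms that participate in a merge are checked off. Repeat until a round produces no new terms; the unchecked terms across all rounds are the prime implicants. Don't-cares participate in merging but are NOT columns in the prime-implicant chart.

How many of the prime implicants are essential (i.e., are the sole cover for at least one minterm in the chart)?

8

size-2^0 implicants → 000000(✓)  000011(✓)  000101(✓)  000111(✓)  001010(✓)  001011(✓)  001110(✓)  001111(✓)  010000(✓)  010010(✓)  010110(✓)  011001(✓)  011100(✓)  011101(✓)  011110(✓)  101000(✓)  101010(✓)  101100(✓)  101111(✓)  110000(✓)  110010(✓)  110111  111010(✓)
size-2^1 implicants → -01010  -01111  -10000(✓)  -10010(✓)  0-0000  0-1110  00-011(✓)  00-111(✓)  000-11(✓)  0001-1  001-10(✓)  001-11(✓)  00101-(✓)  00111-(✓)  01-110  010-10  0100-0(✓)  011-01  0111-0  01110-  1-1010  101-00  1010-0  11-010  1100-0(✓)
size-2^2 implicants → -100-0  00--11  001-1-
Unchecked terms (primes): -01010, -01111, -100-0, 0-0000, 0-1110, 00--11, 0001-1, 001-1-, 01-110, 010-10, 011-01, 0111-0, 01110-, 1-1010, 101-00, 1010-0, 11-010, 110111
Minterm coverage:
  m0 ⊆ 0-0000 [E]
  m3 ⊆ 00--11 [E]
  m5 ⊆ 0001-1 [E]
  m7 ⊆ 00--11,0001-1
  m10 ⊆ -01010,001-1-
  m14 ⊆ 0-1110,001-1-
  m15 ⊆ -01111,00--11,001-1-
  m16 ⊆ -100-0,0-0000
  m18 ⊆ -100-0,010-10
  m22 ⊆ 01-110,010-10
  m25 ⊆ 011-01 [E]
  m28 ⊆ 0111-0,01110-
  m29 ⊆ 011-01,01110-
  m30 ⊆ 0-1110,01-110,0111-0
  m40 ⊆ 101-00,1010-0
  m44 ⊆ 101-00 [E]
  m47 ⊆ -01111 [E]
  m48 ⊆ -100-0 [E]
  m50 ⊆ -100-0,11-010
  m55 ⊆ 110111 [E]
  m58 ⊆ 1-1010,11-010
E = {-01111, -100-0, 0-0000, 00--11, 0001-1, 011-01, 101-00, 110111}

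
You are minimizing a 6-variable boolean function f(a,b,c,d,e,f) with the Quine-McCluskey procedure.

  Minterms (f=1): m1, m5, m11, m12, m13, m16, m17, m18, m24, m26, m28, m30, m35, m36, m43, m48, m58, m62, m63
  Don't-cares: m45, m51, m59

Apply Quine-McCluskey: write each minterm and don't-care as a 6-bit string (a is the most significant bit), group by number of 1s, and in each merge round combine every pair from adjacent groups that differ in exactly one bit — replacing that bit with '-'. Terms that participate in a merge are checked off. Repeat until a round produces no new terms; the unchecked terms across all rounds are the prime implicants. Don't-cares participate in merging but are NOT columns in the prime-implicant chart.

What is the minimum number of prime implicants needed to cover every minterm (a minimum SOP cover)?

[col 0] 000001*, 000101*, 001011*, 001100*, 001101*, 010000*, 010001*, 010010*, 011000*, 011010*, 011100*, 011110*, 100011*, 100100, 101011*, 101101*, 110000*, 110011*, 111010*, 111011*, 111110*, 111111*
[col 1] -01011, -01101, -10000, -11010*, -11110*, 0-0001, 0-1100, 00-101, 000-01, 00110-, 01-000*, 01-010*, 0100-0*, 01000-, 011-00*, 011-10*, 0110-0*, 0111-0*, 1-0011*, 1-1011*, 10-011*, 11-011*, 111-10*, 111-11*, 11101-*, 11111-*
[col 2] -11-10, 01-0-0, 011--0, 1--011, 111-1-
Prime implicants: -01011, -01101, -10000, -11-10, 0-0001, 0-1100, 00-101, 000-01, 00110-, 01-0-0, 01000-, 011--0, 1--011, 100100, 111-1-
PI chart (minterm → PIs covering it):
  1 | 0-0001,000-01
  5 | 00-101,000-01
  11 | -01011  (sole → essential)
  12 | 0-1100,00110-
  13 | -01101,00-101,00110-
  16 | -10000,01-0-0,01000-
  17 | 0-0001,01000-
  18 | 01-0-0  (sole → essential)
  24 | 01-0-0,011--0
  26 | -11-10,01-0-0,011--0
  28 | 0-1100,011--0
  30 | -11-10,011--0
  35 | 1--011  (sole → essential)
  36 | 100100  (sole → essential)
  43 | -01011,1--011
  48 | -10000  (sole → essential)
  58 | -11-10,111-1-
  62 | -11-10,111-1-
  63 | 111-1-  (sole → essential)
Essential prime implicants: -01011, -10000, 01-0-0, 1--011, 100100, 111-1-
Petrick residual → -11-10, 0-0001, 0-1100, 00-101
Minimum SOP uses 10 PIs: b'cd'ef + bc'd'e'f' + bcef' + a'c'd'e'f + a'cde'f' + a'b'de'f + a'bd'f' + ad'ef + ab'c'de'f' + abce

10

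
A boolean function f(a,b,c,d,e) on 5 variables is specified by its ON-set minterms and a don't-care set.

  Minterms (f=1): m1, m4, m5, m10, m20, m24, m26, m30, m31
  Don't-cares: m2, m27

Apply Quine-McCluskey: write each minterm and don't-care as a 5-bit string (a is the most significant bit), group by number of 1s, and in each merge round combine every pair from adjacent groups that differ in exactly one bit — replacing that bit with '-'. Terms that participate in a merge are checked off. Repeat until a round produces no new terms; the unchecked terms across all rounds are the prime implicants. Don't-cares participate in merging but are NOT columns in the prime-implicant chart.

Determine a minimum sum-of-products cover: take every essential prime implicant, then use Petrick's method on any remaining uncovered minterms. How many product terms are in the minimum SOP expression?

5

[col 0] 00001*, 00010*, 00100*, 00101*, 01010*, 10100*, 11000*, 11010*, 11011*, 11110*, 11111*
[col 1] -0100, -1010, 0-010, 00-01, 0010-, 11-10*, 11-11*, 110-0, 1101-*, 1111-*
[col 2] 11-1-
Prime implicants: -0100, -1010, 0-010, 00-01, 0010-, 11-1-, 110-0
PI chart (minterm → PIs covering it):
  1 | 00-01  (sole → essential)
  4 | -0100,0010-
  5 | 00-01,0010-
  10 | -1010,0-010
  20 | -0100  (sole → essential)
  24 | 110-0  (sole → essential)
  26 | -1010,11-1-,110-0
  30 | 11-1-  (sole → essential)
  31 | 11-1-  (sole → essential)
Essential prime implicants: -0100, 00-01, 11-1-, 110-0
Petrick residual → -1010
Minimum SOP uses 5 PIs: b'cd'e' + bc'de' + a'b'd'e + abd + abc'e'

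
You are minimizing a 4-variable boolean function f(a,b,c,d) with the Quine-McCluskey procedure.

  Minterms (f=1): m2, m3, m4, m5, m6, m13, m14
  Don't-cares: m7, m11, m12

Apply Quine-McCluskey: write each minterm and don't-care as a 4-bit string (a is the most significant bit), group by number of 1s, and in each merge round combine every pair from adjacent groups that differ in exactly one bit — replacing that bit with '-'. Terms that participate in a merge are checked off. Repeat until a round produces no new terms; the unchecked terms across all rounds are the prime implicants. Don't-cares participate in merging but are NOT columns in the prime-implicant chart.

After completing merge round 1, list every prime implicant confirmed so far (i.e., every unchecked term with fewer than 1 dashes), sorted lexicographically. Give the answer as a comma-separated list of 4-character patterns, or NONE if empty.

Round 0: 0010✓ 0011✓ 0100✓ 0101✓ 0110✓ 0111✓ 1011✓ 1100✓ 1101✓ 1110✓
Round 1: -011 -100✓ -101✓ -110✓ 0-10✓ 0-11✓ 001-✓ 01-0✓ 01-1✓ 010-✓ 011-✓ 11-0✓ 110-✓
Round 2: -1-0 -10- 0-1- 01--
PIs = {-011, -1-0, -10-, 0-1-, 01--}

NONE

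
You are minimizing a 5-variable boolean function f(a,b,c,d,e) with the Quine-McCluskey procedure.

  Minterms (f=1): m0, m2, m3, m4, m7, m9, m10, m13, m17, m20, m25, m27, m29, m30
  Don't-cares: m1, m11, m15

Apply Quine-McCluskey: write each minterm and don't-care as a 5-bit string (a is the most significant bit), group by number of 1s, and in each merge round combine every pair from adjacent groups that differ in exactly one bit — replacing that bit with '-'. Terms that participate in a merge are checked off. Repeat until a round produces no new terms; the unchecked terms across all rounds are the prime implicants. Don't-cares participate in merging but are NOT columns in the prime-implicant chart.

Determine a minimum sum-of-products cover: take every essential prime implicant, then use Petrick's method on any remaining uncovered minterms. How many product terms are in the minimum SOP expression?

size-2^0 implicants → 00000(✓)  00001(✓)  00010(✓)  00011(✓)  00100(✓)  00111(✓)  01001(✓)  01010(✓)  01011(✓)  01101(✓)  01111(✓)  10001(✓)  10100(✓)  11001(✓)  11011(✓)  11101(✓)  11110
size-2^1 implicants → -0001(✓)  -0100  -1001(✓)  -1011(✓)  -1101(✓)  0-001(✓)  0-010(✓)  0-011(✓)  0-111(✓)  00-00  00-11(✓)  000-0(✓)  000-1(✓)  0000-(✓)  0001-(✓)  01-01(✓)  01-11(✓)  010-1(✓)  0101-(✓)  011-1(✓)  1-001(✓)  11-01(✓)  110-1(✓)
size-2^2 implicants → --001  -1-01  -10-1  0--11  0-0-1  0-01-  000--  01--1
Unchecked terms (primes): --001, -0100, -1-01, -10-1, 0--11, 0-0-1, 0-01-, 00-00, 000--, 01--1, 11110
Minterm coverage:
  m0 ⊆ 00-00,000--
  m2 ⊆ 0-01-,000--
  m3 ⊆ 0--11,0-0-1,0-01-,000--
  m4 ⊆ -0100,00-00
  m7 ⊆ 0--11 [E]
  m9 ⊆ --001,-1-01,-10-1,0-0-1,01--1
  m10 ⊆ 0-01- [E]
  m13 ⊆ -1-01,01--1
  m17 ⊆ --001 [E]
  m20 ⊆ -0100 [E]
  m25 ⊆ --001,-1-01,-10-1
  m27 ⊆ -10-1 [E]
  m29 ⊆ -1-01 [E]
  m30 ⊆ 11110 [E]
E = {--001, -0100, -1-01, -10-1, 0--11, 0-01-, 11110}
Petrick residual → 00-00
Cover = c'd'e + b'cd'e' + bd'e + bc'e + a'de + a'c'd + a'b'd'e' + abcde'  |cover|=8

8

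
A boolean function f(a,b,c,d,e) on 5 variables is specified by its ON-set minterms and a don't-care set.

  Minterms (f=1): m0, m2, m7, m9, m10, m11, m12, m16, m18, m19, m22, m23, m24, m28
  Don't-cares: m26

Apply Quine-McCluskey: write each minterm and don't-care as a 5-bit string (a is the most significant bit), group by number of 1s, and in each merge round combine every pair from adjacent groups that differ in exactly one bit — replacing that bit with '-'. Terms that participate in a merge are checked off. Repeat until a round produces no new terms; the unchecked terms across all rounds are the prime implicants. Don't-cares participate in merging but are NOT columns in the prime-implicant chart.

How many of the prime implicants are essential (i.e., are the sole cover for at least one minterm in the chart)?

5

Round 0: 00000✓ 00010✓ 00111✓ 01001✓ 01010✓ 01011✓ 01100✓ 10000✓ 10010✓ 10011✓ 10110✓ 10111✓ 11000✓ 11010✓ 11100✓
Round 1: -0000✓ -0010✓ -0111 -1010✓ -1100 0-010✓ 000-0✓ 010-1 0101- 1-000✓ 1-010✓ 10-10✓ 10-11✓ 100-0✓ 1001-✓ 1011-✓ 11-00 110-0✓
Round 2: --010 -00-0 1-0-0 10-1-
PIs = {--010, -00-0, -0111, -1100, 010-1, 0101-, 1-0-0, 10-1-, 11-00}
Coverage chart:
  m0: -00-0 ←essential
  m2: --010,-00-0
  m7: -0111 ←essential
  m9: 010-1 ←essential
  m10: --010,0101-
  m11: 010-1,0101-
  m12: -1100 ←essential
  m16: -00-0,1-0-0
  m18: --010,-00-0,1-0-0,10-1-
  m19: 10-1- ←essential
  m22: 10-1- ←essential
  m23: -0111,10-1-
  m24: 1-0-0,11-00
  m28: -1100,11-00
Essential: -00-0, -0111, -1100, 010-1, 10-1-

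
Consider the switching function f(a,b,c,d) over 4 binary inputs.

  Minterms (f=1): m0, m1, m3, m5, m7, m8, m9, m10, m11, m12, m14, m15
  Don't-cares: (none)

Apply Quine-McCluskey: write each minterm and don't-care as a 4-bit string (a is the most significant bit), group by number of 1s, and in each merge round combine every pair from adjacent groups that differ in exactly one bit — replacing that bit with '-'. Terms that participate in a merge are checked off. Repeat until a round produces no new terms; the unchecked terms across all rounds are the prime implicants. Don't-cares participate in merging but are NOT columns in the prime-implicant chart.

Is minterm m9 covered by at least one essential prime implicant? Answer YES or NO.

[col 0] 0000*, 0001*, 0011*, 0101*, 0111*, 1000*, 1001*, 1010*, 1011*, 1100*, 1110*, 1111*
[col 1] -000*, -001*, -011*, -111*, 0-01*, 0-11*, 00-1*, 000-*, 01-1*, 1-00*, 1-10*, 1-11*, 10-0*, 10-1*, 100-*, 101-*, 11-0*, 111-*
[col 2] --11, -0-1, -00-, 0--1, 1--0, 1-1-, 10--
Prime implicants: --11, -0-1, -00-, 0--1, 1--0, 1-1-, 10--
PI chart (minterm → PIs covering it):
  0 | -00-  (sole → essential)
  1 | -0-1,-00-,0--1
  3 | --11,-0-1,0--1
  5 | 0--1  (sole → essential)
  7 | --11,0--1
  8 | -00-,1--0,10--
  9 | -0-1,-00-,10--
  10 | 1--0,1-1-,10--
  11 | --11,-0-1,1-1-,10--
  12 | 1--0  (sole → essential)
  14 | 1--0,1-1-
  15 | --11,1-1-
Essential prime implicants: -00-, 0--1, 1--0

YES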